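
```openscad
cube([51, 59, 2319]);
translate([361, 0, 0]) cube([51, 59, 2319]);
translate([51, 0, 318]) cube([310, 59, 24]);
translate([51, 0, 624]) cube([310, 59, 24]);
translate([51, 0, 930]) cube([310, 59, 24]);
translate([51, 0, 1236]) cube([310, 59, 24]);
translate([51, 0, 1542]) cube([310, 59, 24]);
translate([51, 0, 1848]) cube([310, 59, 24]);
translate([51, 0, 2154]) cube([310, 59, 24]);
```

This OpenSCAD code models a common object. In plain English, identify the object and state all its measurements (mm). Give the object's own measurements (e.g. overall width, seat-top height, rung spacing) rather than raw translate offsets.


A straight ladder. Two 51×59 mm vertical rails, 2319 mm tall, stand 412 mm apart (outside-to-outside) with their front faces coplanar on the −y side. 7 rungs, each 59 mm deep and 24 mm tall, span between the inner faces of the rails, front faces flush with the rails. The lowest rung's underside is at z = 318 mm and rungs are spaced 306 mm apart (underside to underside).


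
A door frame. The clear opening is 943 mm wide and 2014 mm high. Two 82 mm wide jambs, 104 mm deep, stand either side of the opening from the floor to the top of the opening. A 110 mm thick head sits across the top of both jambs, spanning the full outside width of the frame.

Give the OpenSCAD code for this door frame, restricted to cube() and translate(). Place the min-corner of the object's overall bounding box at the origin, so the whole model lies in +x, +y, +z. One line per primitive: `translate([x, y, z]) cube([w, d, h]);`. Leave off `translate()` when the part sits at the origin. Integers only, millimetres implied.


cube([82, 104, 2014]);
translate([1025, 0, 0]) cube([82, 104, 2014]);
translate([0, 0, 2014]) cube([1107, 104, 110]);


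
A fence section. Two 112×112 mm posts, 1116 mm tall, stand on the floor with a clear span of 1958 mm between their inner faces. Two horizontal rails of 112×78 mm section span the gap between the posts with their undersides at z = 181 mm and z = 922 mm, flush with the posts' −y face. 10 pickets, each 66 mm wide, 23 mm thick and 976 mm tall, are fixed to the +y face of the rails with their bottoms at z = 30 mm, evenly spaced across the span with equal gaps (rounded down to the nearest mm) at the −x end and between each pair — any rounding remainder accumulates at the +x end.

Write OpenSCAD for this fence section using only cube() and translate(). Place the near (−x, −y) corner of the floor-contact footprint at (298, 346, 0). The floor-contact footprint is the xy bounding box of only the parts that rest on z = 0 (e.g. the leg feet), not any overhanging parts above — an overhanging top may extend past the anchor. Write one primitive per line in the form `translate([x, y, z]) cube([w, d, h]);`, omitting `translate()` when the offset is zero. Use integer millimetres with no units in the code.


translate([298, 346, 0]) cube([112, 112, 1116]);
translate([2368, 346, 0]) cube([112, 112, 1116]);
translate([410, 346, 181]) cube([1958, 112, 78]);
translate([410, 346, 922]) cube([1958, 112, 78]);
translate([528, 458, 30]) cube([66, 23, 976]);
translate([712, 458, 30]) cube([66, 23, 976]);
translate([896, 458, 30]) cube([66, 23, 976]);
translate([1080, 458, 30]) cube([66, 23, 976]);
translate([1264, 458, 30]) cube([66, 23, 976]);
translate([1448, 458, 30]) cube([66, 23, 976]);
translate([1632, 458, 30]) cube([66, 23, 976]);
translate([1816, 458, 30]) cube([66, 23, 976]);
translate([2000, 458, 30]) cube([66, 23, 976]);
translate([2184, 458, 30]) cube([66, 23, 976]);


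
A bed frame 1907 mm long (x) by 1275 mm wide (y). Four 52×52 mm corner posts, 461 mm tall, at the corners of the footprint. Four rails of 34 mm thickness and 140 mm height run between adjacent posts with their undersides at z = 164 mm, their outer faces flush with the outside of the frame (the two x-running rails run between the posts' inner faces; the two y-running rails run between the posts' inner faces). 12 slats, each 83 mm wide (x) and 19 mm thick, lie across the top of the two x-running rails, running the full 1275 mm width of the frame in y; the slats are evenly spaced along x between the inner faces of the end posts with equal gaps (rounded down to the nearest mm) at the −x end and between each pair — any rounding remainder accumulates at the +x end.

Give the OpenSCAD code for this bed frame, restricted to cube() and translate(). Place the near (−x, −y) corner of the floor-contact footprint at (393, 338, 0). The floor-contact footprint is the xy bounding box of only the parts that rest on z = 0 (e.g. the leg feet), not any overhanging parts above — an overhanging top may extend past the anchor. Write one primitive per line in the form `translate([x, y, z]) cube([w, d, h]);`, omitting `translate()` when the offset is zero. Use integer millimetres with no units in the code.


translate([393, 338, 0]) cube([52, 52, 461]);
translate([393, 1561, 0]) cube([52, 52, 461]);
translate([2248, 338, 0]) cube([52, 52, 461]);
translate([2248, 1561, 0]) cube([52, 52, 461]);
translate([445, 338, 164]) cube([1803, 34, 140]);
translate([445, 1579, 164]) cube([1803, 34, 140]);
translate([393, 390, 164]) cube([34, 1171, 140]);
translate([2266, 390, 164]) cube([34, 1171, 140]);
translate([507, 338, 304]) cube([83, 1275, 19]);
translate([652, 338, 304]) cube([83, 1275, 19]);
translate([797, 338, 304]) cube([83, 1275, 19]);
translate([942, 338, 304]) cube([83, 1275, 19]);
translate([1087, 338, 304]) cube([83, 1275, 19]);
translate([1232, 338, 304]) cube([83, 1275, 19]);
translate([1377, 338, 304]) cube([83, 1275, 19]);
translate([1522, 338, 304]) cube([83, 1275, 19]);
translate([1667, 338, 304]) cube([83, 1275, 19]);
translate([1812, 338, 304]) cube([83, 1275, 19]);
translate([1957, 338, 304]) cube([83, 1275, 19]);
translate([2102, 338, 304]) cube([83, 1275, 19]);


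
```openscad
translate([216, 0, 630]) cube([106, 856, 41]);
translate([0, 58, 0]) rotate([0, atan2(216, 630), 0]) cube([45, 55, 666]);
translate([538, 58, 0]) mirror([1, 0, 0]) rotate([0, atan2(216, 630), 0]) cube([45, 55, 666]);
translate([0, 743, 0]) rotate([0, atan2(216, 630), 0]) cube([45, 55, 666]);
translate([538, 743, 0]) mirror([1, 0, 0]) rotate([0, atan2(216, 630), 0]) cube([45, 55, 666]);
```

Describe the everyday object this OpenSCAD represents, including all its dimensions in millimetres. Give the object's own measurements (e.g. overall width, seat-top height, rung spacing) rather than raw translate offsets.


A sawhorse. A 106×856×41 mm beam (x, y, z) sits on two A-frame leg pairs. Each pair is two raked legs of 45×55 mm section (55 mm along y) splaying symmetrically in x. Each leg rises 630 mm vertically over 216 mm of horizontal reach and is 666 mm long along its own axis. Every leg's outer bottom edge rests on the floor and its outer top edge meets a bottom edge of the beam — the left legs (tilting toward +x) meet the beam's −x bottom edge, the right legs (their mirror images, tilting toward −x) meet its +x bottom edge — so the leg tops tuck under the beam, the beam's underside is 630 mm above the floor, and the feet are 538 mm apart outside-to-outside with the beam centred between them. The two leg pairs are set in 58 mm from either end of the beam.


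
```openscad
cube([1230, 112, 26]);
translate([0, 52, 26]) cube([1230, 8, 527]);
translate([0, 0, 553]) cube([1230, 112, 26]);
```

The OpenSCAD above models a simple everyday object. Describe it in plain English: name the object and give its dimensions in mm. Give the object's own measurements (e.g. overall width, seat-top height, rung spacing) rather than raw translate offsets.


An I-beam lying along x, 1230 mm long. Overall section height 579 mm. Two flanges 112 mm wide (y) and 26 mm thick, one on the floor and one at the top; a web 8 mm thick runs between them, centred on the flange width.


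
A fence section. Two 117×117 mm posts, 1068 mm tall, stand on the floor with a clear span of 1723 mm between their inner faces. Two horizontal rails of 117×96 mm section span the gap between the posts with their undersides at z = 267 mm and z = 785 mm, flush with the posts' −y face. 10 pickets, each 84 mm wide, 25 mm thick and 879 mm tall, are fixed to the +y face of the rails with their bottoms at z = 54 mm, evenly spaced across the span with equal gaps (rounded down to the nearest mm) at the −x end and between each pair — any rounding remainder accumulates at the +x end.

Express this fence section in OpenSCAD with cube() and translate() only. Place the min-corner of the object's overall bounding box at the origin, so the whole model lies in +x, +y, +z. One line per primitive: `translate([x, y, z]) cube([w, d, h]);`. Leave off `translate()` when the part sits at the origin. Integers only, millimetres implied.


cube([117, 117, 1068]);
translate([1840, 0, 0]) cube([117, 117, 1068]);
translate([117, 0, 267]) cube([1723, 117, 96]);
translate([117, 0, 785]) cube([1723, 117, 96]);
translate([197, 117, 54]) cube([84, 25, 879]);
translate([361, 117, 54]) cube([84, 25, 879]);
translate([525, 117, 54]) cube([84, 25, 879]);
translate([689, 117, 54]) cube([84, 25, 879]);
translate([853, 117, 54]) cube([84, 25, 879]);
translate([1017, 117, 54]) cube([84, 25, 879]);
translate([1181, 117, 54]) cube([84, 25, 879]);
translate([1345, 117, 54]) cube([84, 25, 879]);
translate([1509, 117, 54]) cube([84, 25, 879]);
translate([1673, 117, 54]) cube([84, 25, 879]);


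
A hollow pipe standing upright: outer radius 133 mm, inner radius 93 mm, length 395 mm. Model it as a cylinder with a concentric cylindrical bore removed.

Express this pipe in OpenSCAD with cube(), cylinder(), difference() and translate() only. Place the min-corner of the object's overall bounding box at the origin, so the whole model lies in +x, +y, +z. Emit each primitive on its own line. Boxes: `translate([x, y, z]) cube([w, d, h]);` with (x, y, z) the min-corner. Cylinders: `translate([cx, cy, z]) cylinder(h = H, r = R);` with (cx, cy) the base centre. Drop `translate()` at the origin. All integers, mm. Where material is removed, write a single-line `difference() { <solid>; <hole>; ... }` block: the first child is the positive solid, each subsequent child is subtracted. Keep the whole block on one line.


difference() { translate([133, 133, 0]) cylinder(h = 395, r = 133); translate([133, 133, 0]) cylinder(h = 395, r = 93); }


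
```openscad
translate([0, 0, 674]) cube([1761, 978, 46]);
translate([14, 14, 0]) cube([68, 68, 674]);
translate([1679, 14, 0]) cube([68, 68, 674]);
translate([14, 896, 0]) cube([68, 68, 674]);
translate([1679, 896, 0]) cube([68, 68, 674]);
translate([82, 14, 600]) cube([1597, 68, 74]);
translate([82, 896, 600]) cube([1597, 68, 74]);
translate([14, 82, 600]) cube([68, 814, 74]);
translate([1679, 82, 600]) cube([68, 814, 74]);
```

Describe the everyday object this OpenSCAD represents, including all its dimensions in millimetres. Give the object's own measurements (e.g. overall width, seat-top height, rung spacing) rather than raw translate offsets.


A rectangular dining table. The top is 1761×978×46 mm with its upper surface at z = 720 mm. It stands on four 68×68 mm square legs, each inset 14 mm from the nearest pair of top edges, running from the floor to the underside of the top. Four apron rails, 68 mm thick and 74 mm tall, run between adjacent legs with their top edges flush with the underside of the top and their outer faces flush with the legs' outer faces.


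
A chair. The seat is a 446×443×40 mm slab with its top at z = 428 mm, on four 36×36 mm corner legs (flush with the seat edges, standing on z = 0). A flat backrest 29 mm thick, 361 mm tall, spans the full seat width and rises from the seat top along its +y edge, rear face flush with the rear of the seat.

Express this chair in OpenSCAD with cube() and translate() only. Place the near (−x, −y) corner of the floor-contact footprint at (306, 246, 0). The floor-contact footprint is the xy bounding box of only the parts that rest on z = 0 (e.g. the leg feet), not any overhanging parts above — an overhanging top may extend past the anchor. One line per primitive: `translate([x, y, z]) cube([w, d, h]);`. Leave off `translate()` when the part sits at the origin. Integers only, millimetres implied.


// leg_h = 428 - 40 = 388
translate([306, 246, 388]) cube([446, 443, 40]);
translate([306, 246, 0]) cube([36, 36, 388]);
translate([716, 246, 0]) cube([36, 36, 388]);
translate([306, 653, 0]) cube([36, 36, 388]);
translate([716, 653, 0]) cube([36, 36, 388]);
translate([306, 660, 428]) cube([446, 29, 361]);


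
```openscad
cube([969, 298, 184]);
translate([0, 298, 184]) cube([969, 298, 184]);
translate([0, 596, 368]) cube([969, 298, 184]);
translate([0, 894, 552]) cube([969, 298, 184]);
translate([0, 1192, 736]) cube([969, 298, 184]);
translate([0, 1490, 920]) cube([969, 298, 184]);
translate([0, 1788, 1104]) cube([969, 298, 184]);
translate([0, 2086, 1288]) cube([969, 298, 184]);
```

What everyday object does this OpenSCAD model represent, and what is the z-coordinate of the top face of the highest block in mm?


A staircase. The total rise is 1472 mm.

8 identical blocks, each offset up and back from the previous — a staircase. Each step is 184 mm tall and there are 8 of them, so the total rise is 8 × 184 = 1472 mm.


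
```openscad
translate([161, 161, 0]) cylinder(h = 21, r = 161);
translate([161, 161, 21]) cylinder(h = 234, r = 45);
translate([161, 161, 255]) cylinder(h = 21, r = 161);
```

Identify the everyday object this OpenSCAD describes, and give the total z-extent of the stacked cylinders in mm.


A spool. The overall height is 276 mm.

Three coaxial cylinders, large–small–large — a spool. Two 21 mm flanges and a 234 mm core give 21 + 234 + 21 = 276 mm.


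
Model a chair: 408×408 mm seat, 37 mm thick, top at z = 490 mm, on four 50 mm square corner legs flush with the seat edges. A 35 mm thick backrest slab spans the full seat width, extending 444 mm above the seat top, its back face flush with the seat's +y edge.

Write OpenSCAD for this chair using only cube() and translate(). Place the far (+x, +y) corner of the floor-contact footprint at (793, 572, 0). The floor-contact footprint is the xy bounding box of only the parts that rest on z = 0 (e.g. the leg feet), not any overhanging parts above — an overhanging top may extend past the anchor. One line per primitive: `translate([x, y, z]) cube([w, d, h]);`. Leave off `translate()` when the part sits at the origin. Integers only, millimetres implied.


translate([385, 164, 453]) cube([408, 408, 37]);
translate([385, 164, 0]) cube([50, 50, 453]);
translate([743, 164, 0]) cube([50, 50, 453]);
translate([385, 522, 0]) cube([50, 50, 453]);
translate([743, 522, 0]) cube([50, 50, 453]);
translate([385, 537, 490]) cube([408, 35, 444]);


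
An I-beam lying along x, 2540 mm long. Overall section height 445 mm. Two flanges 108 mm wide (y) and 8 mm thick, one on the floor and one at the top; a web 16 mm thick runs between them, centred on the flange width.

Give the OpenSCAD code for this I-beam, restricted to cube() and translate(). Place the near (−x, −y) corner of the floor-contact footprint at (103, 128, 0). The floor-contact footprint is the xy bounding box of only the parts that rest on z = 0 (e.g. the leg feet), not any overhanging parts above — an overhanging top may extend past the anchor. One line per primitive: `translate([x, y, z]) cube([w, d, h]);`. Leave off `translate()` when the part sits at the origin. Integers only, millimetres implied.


translate([103, 128, 0]) cube([2540, 108, 8]);
translate([103, 174, 8]) cube([2540, 16, 429]);
translate([103, 128, 437]) cube([2540, 108, 8]);


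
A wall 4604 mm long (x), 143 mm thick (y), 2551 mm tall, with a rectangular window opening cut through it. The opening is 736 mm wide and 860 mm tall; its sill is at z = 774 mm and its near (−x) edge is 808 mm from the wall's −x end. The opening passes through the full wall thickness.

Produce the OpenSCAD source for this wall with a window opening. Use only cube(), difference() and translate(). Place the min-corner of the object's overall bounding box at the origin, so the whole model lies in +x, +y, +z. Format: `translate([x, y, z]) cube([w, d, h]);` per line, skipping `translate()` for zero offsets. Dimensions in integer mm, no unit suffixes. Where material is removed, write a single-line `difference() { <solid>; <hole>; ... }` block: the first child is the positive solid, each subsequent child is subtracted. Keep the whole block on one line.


difference() { cube([4604, 143, 2551]); translate([808, 0, 774]) cube([736, 143, 860]); }


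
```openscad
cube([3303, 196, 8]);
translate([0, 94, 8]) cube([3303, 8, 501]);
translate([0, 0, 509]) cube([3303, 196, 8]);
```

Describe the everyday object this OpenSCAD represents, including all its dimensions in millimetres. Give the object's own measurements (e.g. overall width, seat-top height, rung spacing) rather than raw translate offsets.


An I-beam lying along x, 3303 mm long. Overall section height 517 mm. Two flanges 196 mm wide (y) and 8 mm thick, one on the floor and one at the top; a web 8 mm thick runs between them, centred on the flange width.


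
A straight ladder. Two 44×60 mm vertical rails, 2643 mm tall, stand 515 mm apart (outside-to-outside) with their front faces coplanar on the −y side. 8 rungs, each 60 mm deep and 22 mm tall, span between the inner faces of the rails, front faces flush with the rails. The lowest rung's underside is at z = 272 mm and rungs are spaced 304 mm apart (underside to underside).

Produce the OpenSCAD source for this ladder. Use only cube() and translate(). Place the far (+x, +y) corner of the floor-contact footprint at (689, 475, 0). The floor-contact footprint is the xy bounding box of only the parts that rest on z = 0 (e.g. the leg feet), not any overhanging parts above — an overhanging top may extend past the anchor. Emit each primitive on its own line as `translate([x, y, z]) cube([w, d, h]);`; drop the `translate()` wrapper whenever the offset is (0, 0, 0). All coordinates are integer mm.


// rung span = 515 - 2*44 = 427
// rung[k] z = 272 + k*304
translate([174, 415, 0]) cube([44, 60, 2643]);
translate([645, 415, 0]) cube([44, 60, 2643]);
translate([218, 415, 272]) cube([427, 60, 22]);
translate([218, 415, 576]) cube([427, 60, 22]);
translate([218, 415, 880]) cube([427, 60, 22]);
translate([218, 415, 1184]) cube([427, 60, 22]);
translate([218, 415, 1488]) cube([427, 60, 22]);
translate([218, 415, 1792]) cube([427, 60, 22]);
translate([218, 415, 2096]) cube([427, 60, 22]);
translate([218, 415, 2400]) cube([427, 60, 22]);


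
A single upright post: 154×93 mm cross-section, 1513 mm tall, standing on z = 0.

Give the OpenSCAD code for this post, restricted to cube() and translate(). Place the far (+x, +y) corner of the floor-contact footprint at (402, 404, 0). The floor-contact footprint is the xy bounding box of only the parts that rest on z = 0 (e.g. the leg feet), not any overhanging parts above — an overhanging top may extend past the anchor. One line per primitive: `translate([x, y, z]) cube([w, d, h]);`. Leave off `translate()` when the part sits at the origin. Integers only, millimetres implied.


translate([248, 311, 0]) cube([154, 93, 1513]);


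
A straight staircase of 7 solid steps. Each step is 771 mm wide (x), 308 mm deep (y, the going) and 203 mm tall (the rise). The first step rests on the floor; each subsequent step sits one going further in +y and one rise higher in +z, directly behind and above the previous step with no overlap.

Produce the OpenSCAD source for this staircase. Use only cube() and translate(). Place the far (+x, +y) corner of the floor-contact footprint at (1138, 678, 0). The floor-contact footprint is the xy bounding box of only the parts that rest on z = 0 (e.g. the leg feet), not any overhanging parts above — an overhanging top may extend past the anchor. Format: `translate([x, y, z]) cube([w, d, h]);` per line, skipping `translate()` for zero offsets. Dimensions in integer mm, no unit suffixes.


translate([367, 370, 0]) cube([771, 308, 203]);
translate([367, 678, 203]) cube([771, 308, 203]);
translate([367, 986, 406]) cube([771, 308, 203]);
translate([367, 1294, 609]) cube([771, 308, 203]);
translate([367, 1602, 812]) cube([771, 308, 203]);
translate([367, 1910, 1015]) cube([771, 308, 203]);
translate([367, 2218, 1218]) cube([771, 308, 203]);


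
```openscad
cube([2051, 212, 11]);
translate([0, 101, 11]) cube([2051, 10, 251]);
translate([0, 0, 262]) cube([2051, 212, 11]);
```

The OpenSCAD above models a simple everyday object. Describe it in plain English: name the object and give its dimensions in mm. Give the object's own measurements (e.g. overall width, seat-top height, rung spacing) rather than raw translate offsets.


An I-beam lying along x, 2051 mm long. Overall section height 273 mm. Two flanges 212 mm wide (y) and 11 mm thick, one on the floor and one at the top; a web 10 mm thick runs between them, centred on the flange width.


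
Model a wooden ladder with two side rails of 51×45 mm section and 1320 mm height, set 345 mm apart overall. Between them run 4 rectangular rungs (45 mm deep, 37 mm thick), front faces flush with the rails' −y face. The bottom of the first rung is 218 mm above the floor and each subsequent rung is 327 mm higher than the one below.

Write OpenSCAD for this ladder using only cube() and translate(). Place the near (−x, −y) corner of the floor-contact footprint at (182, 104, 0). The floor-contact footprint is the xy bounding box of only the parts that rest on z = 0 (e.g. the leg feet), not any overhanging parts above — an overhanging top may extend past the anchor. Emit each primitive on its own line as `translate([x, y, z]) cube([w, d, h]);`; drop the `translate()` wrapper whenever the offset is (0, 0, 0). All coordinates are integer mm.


translate([182, 104, 0]) cube([51, 45, 1320]);
translate([476, 104, 0]) cube([51, 45, 1320]);
translate([233, 104, 218]) cube([243, 45, 37]);
translate([233, 104, 545]) cube([243, 45, 37]);
translate([233, 104, 872]) cube([243, 45, 37]);
translate([233, 104, 1199]) cube([243, 45, 37]);


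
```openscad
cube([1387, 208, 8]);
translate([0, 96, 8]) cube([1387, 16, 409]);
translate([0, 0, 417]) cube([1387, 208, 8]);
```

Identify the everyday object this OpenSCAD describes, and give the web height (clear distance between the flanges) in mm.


An I-beam. The web height is 409 mm.

Two wide flanges with a thin centred web — an I-beam. Overall 425 mm minus two 8 mm flanges gives a web of 425 − 2·8 = 409 mm.


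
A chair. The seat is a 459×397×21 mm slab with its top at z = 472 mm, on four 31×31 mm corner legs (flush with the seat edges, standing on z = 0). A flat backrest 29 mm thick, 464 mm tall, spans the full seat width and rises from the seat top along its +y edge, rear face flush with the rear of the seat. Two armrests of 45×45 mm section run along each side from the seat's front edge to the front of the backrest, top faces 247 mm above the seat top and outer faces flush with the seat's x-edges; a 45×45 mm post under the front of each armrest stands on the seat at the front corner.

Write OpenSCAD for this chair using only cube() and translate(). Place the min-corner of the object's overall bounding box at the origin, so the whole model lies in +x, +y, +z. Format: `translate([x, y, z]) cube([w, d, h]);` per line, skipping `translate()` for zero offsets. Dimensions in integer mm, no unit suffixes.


translate([0, 0, 451]) cube([459, 397, 21]);
cube([31, 31, 451]);
translate([428, 0, 0]) cube([31, 31, 451]);
translate([0, 366, 0]) cube([31, 31, 451]);
translate([428, 366, 0]) cube([31, 31, 451]);
translate([0, 368, 472]) cube([459, 29, 464]);
translate([0, 0, 674]) cube([45, 368, 45]);
translate([414, 0, 674]) cube([45, 368, 45]);
translate([0, 0, 472]) cube([45, 45, 202]);
translate([414, 0, 472]) cube([45, 45, 202]);


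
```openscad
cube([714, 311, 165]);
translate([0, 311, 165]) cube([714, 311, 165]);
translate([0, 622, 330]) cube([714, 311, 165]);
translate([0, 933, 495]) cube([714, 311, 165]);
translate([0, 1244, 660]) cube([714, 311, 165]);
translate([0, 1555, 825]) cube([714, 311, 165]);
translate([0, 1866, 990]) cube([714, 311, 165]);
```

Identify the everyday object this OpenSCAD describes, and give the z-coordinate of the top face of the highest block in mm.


A staircase. The total rise is 1155 mm.

7 identical blocks, each offset up and back from the previous — a staircase. Each step is 165 mm tall and there are 7 of them, so the total rise is 7 × 165 = 1155 mm.


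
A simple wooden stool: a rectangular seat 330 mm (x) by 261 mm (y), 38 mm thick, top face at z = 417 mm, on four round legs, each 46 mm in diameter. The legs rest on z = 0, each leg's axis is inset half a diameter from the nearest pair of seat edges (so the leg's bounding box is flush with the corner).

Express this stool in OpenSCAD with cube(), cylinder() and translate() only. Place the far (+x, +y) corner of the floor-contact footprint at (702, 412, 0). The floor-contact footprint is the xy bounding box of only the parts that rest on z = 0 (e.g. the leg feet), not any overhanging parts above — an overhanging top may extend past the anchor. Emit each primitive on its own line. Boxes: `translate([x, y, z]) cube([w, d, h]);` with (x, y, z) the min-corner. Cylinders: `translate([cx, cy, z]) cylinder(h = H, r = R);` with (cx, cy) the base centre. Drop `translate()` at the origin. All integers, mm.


translate([372, 151, 379]) cube([330, 261, 38]);
translate([395, 174, 0]) cylinder(h = 379, r = 23);
translate([679, 174, 0]) cylinder(h = 379, r = 23);
translate([395, 389, 0]) cylinder(h = 379, r = 23);
translate([679, 389, 0]) cylinder(h = 379, r = 23);


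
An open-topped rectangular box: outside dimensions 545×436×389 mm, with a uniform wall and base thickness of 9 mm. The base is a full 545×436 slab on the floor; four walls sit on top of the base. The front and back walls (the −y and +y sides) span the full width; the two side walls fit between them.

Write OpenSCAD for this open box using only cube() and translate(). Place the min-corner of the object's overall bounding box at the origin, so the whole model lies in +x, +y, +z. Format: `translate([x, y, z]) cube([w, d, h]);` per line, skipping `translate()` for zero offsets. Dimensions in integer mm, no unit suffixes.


cube([545, 436, 9]);
translate([0, 0, 9]) cube([545, 9, 380]);
translate([0, 427, 9]) cube([545, 9, 380]);
translate([0, 9, 9]) cube([9, 418, 380]);
translate([536, 9, 9]) cube([9, 418, 380]);


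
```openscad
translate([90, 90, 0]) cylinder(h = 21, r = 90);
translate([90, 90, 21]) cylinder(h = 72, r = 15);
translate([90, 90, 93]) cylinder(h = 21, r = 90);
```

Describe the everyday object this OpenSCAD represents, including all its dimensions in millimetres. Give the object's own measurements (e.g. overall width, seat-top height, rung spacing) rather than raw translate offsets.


A spool: two coaxial disc flanges of radius 90 mm and thickness 21 mm, joined by a core cylinder of radius 15 mm and height 72 mm. The lower flange rests on z = 0 and the three cylinders share a vertical axis.


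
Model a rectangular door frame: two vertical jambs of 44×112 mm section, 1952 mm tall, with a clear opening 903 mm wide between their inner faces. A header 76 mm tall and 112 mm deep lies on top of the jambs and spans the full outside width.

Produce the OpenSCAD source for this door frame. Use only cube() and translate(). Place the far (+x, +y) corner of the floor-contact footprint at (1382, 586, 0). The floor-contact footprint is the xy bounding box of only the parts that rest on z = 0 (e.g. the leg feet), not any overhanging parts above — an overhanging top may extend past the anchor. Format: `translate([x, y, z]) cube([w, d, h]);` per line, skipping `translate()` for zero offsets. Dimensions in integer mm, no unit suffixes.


translate([391, 474, 0]) cube([44, 112, 1952]);
translate([1338, 474, 0]) cube([44, 112, 1952]);
translate([391, 474, 1952]) cube([991, 112, 76]);


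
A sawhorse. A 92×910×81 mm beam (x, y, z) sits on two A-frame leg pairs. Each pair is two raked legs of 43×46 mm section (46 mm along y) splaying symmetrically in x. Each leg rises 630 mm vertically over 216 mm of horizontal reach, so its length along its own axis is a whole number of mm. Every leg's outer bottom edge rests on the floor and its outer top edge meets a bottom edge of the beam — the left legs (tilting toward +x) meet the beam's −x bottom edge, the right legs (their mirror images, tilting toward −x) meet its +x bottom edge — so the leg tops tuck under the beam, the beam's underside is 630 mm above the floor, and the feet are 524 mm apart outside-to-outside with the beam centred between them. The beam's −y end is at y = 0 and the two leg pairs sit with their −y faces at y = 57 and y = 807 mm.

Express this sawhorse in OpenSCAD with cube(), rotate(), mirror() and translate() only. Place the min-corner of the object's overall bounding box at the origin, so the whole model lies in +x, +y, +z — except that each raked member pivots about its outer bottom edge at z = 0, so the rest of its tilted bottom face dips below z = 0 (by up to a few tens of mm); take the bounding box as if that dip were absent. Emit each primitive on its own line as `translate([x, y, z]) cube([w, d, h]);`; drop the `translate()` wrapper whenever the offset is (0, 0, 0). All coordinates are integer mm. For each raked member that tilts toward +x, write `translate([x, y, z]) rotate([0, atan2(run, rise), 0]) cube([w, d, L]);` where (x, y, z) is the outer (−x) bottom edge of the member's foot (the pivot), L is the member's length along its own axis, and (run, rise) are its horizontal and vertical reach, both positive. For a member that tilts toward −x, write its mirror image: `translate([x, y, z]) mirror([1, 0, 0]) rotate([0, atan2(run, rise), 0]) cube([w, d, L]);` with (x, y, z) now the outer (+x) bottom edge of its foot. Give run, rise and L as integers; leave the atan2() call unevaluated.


translate([216, 0, 630]) cube([92, 910, 81]);
translate([0, 57, 0]) rotate([0, atan2(216, 630), 0]) cube([43, 46, 666]);
translate([524, 57, 0]) mirror([1, 0, 0]) rotate([0, atan2(216, 630), 0]) cube([43, 46, 666]);
translate([0, 807, 0]) rotate([0, atan2(216, 630), 0]) cube([43, 46, 666]);
translate([524, 807, 0]) mirror([1, 0, 0]) rotate([0, atan2(216, 630), 0]) cube([43, 46, 666]);


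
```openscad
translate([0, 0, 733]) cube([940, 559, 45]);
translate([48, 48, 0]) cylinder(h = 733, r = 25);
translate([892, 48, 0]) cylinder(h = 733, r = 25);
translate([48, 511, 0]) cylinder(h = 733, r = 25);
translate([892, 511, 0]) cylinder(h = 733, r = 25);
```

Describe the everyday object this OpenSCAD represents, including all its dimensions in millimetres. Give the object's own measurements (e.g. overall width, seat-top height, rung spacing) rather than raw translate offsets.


A rectangular dining table. The top is 940×559×45 mm with its upper surface at z = 778 mm. It stands on four round legs of 50 mm diameter, each leg's bounding box inset 23 mm from the nearest pair of top edges, running from the floor to the underside of the top.


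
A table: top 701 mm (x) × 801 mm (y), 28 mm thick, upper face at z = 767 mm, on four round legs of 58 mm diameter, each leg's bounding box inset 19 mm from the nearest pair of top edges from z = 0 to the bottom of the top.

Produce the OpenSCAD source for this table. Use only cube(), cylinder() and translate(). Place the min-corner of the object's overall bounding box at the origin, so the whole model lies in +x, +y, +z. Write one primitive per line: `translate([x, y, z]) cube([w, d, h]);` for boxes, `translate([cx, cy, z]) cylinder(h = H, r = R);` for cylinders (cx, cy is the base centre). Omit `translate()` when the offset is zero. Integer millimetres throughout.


// leg_h = 767 - 28 = 739
translate([0, 0, 739]) cube([701, 801, 28]);
translate([48, 48, 0]) cylinder(h = 739, r = 29);
translate([653, 48, 0]) cylinder(h = 739, r = 29);
translate([48, 753, 0]) cylinder(h = 739, r = 29);
translate([653, 753, 0]) cylinder(h = 739, r = 29);


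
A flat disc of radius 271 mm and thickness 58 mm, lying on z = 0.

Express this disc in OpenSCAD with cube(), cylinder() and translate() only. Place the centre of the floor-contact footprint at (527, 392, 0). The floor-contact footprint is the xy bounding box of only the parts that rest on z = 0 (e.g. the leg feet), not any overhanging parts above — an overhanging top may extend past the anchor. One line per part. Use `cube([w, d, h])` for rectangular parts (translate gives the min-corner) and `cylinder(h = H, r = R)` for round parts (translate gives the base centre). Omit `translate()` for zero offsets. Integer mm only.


translate([527, 392, 0]) cylinder(h = 58, r = 271);


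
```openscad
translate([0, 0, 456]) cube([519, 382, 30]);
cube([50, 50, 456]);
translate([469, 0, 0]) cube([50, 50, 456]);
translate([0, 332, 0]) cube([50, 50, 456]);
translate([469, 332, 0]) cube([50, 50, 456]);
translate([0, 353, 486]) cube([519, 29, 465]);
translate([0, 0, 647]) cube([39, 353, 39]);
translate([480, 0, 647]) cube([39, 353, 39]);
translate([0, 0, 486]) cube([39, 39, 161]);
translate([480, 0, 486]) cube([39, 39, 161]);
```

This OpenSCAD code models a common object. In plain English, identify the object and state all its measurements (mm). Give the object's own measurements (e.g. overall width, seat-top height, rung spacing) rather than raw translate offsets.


A chair. The seat is a 519×382×30 mm slab with its top at z = 486 mm, on four 50×50 mm corner legs (flush with the seat edges, standing on z = 0). A flat backrest 29 mm thick, 465 mm tall, spans the full seat width and rises from the seat top along its +y edge, rear face flush with the rear of the seat. Two armrests of 39×39 mm section run along each side from the seat's front edge to the front of the backrest, top faces 200 mm above the seat top and outer faces flush with the seat's x-edges; a 39×39 mm post under the front of each armrest stands on the seat at the front corner.


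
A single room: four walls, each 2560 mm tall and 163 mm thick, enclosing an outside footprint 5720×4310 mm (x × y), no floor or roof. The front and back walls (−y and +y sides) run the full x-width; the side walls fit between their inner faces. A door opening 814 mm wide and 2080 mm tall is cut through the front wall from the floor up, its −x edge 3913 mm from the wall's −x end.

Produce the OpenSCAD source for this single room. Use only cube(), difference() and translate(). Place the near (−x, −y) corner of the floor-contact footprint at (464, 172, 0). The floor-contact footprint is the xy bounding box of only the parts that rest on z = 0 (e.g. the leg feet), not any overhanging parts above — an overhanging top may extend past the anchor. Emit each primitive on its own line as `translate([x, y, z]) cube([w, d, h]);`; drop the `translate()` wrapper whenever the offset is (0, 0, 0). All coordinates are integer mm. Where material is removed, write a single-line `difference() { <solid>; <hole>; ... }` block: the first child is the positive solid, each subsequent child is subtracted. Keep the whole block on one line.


difference() { translate([464, 172, 0]) cube([5720, 163, 2560]); translate([4377, 172, 0]) cube([814, 163, 2080]); }
translate([464, 4319, 0]) cube([5720, 163, 2560]);
translate([464, 335, 0]) cube([163, 3984, 2560]);
translate([6021, 335, 0]) cube([163, 3984, 2560]);


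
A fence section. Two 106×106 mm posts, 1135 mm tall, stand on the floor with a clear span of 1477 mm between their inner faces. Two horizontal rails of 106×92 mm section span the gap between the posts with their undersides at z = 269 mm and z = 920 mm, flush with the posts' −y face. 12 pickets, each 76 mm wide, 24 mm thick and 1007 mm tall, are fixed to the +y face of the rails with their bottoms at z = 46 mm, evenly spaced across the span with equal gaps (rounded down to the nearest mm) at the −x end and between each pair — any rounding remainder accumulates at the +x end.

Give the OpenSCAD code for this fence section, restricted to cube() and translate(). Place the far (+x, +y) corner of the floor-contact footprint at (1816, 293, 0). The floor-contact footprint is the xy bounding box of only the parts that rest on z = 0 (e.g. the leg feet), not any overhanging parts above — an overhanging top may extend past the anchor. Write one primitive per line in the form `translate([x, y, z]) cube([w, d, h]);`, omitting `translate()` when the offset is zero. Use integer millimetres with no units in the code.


translate([127, 187, 0]) cube([106, 106, 1135]);
translate([1710, 187, 0]) cube([106, 106, 1135]);
translate([233, 187, 269]) cube([1477, 106, 92]);
translate([233, 187, 920]) cube([1477, 106, 92]);
translate([276, 293, 46]) cube([76, 24, 1007]);
translate([395, 293, 46]) cube([76, 24, 1007]);
translate([514, 293, 46]) cube([76, 24, 1007]);
translate([633, 293, 46]) cube([76, 24, 1007]);
translate([752, 293, 46]) cube([76, 24, 1007]);
translate([871, 293, 46]) cube([76, 24, 1007]);
translate([990, 293, 46]) cube([76, 24, 1007]);
translate([1109, 293, 46]) cube([76, 24, 1007]);
translate([1228, 293, 46]) cube([76, 24, 1007]);
translate([1347, 293, 46]) cube([76, 24, 1007]);
translate([1466, 293, 46]) cube([76, 24, 1007]);
translate([1585, 293, 46]) cube([76, 24, 1007]);


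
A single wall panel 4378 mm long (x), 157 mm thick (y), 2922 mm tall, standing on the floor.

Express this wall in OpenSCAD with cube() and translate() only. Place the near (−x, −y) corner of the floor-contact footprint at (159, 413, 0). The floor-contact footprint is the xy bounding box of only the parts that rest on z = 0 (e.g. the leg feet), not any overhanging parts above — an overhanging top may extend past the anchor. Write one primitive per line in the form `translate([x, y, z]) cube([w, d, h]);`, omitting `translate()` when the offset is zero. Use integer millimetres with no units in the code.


translate([159, 413, 0]) cube([4378, 157, 2922]);


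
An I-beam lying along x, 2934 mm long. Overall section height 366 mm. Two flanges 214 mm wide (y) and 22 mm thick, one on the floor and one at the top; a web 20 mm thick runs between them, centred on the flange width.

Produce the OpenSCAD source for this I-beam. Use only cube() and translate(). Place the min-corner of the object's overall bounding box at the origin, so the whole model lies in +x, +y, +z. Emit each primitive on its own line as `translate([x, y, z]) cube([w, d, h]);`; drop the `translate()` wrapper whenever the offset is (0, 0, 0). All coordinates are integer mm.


cube([2934, 214, 22]);
translate([0, 97, 22]) cube([2934, 20, 322]);
translate([0, 0, 344]) cube([2934, 214, 22]);


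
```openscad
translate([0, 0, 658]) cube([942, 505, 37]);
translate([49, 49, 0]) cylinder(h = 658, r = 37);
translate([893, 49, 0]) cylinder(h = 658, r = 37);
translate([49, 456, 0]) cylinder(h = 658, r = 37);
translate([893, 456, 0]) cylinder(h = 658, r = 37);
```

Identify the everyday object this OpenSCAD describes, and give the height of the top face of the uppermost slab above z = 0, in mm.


A table. The table height is 695 mm.

A 942×505×37 slab sits at z = 658 on four Ø74 mm round legs — a table. The top surface is at 658 + 37 = 695 mm.


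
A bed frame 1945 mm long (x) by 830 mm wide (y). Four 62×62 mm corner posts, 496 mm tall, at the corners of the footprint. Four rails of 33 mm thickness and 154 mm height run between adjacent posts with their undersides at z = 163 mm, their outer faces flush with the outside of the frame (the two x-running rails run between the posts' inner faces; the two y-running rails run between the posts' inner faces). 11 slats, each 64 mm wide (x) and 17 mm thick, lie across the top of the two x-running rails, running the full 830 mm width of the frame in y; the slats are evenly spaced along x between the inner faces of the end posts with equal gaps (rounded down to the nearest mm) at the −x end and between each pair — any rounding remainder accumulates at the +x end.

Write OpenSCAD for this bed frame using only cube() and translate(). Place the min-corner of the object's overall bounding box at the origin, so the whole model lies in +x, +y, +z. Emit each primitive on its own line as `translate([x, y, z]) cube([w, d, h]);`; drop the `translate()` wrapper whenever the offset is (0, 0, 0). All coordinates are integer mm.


// slat z = rail_z + rail_h = 163 + 154 = 317
// slat gap = ⌊(1821 − 11·64) / 12⌋ = 93
cube([62, 62, 496]);
translate([0, 768, 0]) cube([62, 62, 496]);
translate([1883, 0, 0]) cube([62, 62, 496]);
translate([1883, 768, 0]) cube([62, 62, 496]);
translate([62, 0, 163]) cube([1821, 33, 154]);
translate([62, 797, 163]) cube([1821, 33, 154]);
translate([0, 62, 163]) cube([33, 706, 154]);
translate([1912, 62, 163]) cube([33, 706, 154]);
translate([155, 0, 317]) cube([64, 830, 17]);
translate([312, 0, 317]) cube([64, 830, 17]);
translate([469, 0, 317]) cube([64, 830, 17]);
translate([626, 0, 317]) cube([64, 830, 17]);
translate([783, 0, 317]) cube([64, 830, 17]);
translate([940, 0, 317]) cube([64, 830, 17]);
translate([1097, 0, 317]) cube([64, 830, 17]);
translate([1254, 0, 317]) cube([64, 830, 17]);
translate([1411, 0, 317]) cube([64, 830, 17]);
translate([1568, 0, 317]) cube([64, 830, 17]);
translate([1725, 0, 317]) cube([64, 830, 17]);
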